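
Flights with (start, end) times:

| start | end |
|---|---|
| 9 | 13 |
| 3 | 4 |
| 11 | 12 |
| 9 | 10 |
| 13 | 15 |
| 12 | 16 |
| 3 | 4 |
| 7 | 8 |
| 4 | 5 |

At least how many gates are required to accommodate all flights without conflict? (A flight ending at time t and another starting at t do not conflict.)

2

Count concurrent intervals with a sweep; the peak is the room count.
starts: [3, 3, 4, 7, 9, 9, 11, 12, 13]
ends:   [4, 4, 5, 8, 10, 12, 13, 15, 16]
s3→1 s3→2  — peak 2.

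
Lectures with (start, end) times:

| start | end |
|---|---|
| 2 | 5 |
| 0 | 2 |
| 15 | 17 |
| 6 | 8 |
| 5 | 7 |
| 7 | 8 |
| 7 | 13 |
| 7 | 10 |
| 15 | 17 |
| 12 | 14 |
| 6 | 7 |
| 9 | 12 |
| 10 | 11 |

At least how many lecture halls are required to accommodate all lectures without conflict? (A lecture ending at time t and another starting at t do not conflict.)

The answer is the maximum number of intervals overlapping at any instant.
starts: [0, 2, 5, 6, 6, 7, 7, 7, 9, 10, 12, 15, 15]
ends:   [2, 5, 7, 7, 8, 8, 10, 11, 12, 13, 14, 17, 17]
s0→1 e2→0 s2→1 e5→0 s5→1 s6→2 s6→3 e7→2 e7→1 s7→2 s7→3 s7→4  — peak 4.

4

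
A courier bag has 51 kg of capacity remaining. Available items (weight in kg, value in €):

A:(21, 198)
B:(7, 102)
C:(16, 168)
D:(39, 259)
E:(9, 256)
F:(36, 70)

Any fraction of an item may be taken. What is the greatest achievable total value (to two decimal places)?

705.14

Sort by value per unit weight and fill in that order.
Order: E (256/9=28.44) > B (102/7=14.57) > C (168/16=10.50) > A (198/21=9.43) > D (259/39=6.64) > F (70/36=1.94)
Fill: take E (9 @ 256) → take B (7 @ 102) → take C (16 @ 168) → take 19/21 of A → 179.14; 51/51 used.
Total value = 705.14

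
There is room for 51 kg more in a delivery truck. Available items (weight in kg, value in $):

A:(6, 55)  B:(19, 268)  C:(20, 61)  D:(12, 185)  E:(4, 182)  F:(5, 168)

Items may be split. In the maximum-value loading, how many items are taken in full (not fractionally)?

Order: E (182/4=45.50) > F (168/5=33.60) > D (185/12=15.42) > B (268/19=14.11) > A (55/6=9.17) > C (61/20=3.05)
Fill: take E (4 @ 182) → take F (5 @ 168) → take D (12 @ 185) → take B (19 @ 268) → take A (6 @ 55) → take 5/20 of C → 15.25; 51/51 used.
5 item(s) taken whole; one partial (take 5/20 of C).

5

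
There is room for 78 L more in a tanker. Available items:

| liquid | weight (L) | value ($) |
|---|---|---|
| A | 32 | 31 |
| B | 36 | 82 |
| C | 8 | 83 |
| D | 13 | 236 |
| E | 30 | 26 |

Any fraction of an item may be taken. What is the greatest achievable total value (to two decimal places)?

Ratios (sorted): D 18.15, C 10.38, B 2.28, A 0.97, E 0.87
take D (13 @ 236); take C (8 @ 83); take B (36 @ 82); take 21/32 of A → 20.34. Capacity used 78/78.
Total value = 421.34

421.34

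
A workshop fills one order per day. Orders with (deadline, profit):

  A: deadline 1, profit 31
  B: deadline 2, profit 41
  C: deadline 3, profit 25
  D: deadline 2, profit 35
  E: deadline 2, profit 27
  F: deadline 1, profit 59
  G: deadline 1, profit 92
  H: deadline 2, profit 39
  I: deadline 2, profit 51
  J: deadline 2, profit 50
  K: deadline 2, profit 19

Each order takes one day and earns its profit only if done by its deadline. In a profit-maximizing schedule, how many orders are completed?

By profit: G(d1,92), F(d1,59), I(d2,51), J(d2,50), B(d2,41), H(d2,39), D(d2,35), A(d1,31), E(d2,27), C(d3,25), K(d2,19)
G→slot 1; F skipped; I→slot 2; J skipped; B skipped; H skipped; D skipped; A skipped; E skipped; C→slot 3; K skipped.
3 of 11 scheduled.

3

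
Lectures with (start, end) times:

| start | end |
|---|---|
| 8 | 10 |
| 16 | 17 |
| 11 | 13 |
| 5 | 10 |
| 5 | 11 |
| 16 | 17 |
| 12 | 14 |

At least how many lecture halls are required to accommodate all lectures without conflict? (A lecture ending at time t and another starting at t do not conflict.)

The answer is the maximum number of intervals overlapping at any instant.
Events (time:±→running): 5:+→1 5:+→2 8:+→3 … peak 3.

3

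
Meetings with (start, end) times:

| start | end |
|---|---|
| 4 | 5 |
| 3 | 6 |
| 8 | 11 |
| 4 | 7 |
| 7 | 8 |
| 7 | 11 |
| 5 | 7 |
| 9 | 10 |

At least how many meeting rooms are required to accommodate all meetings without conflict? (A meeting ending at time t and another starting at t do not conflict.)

3

The answer is the maximum number of intervals overlapping at any instant.
starts: [3, 4, 4, 5, 7, 7, 8, 9]
ends:   [5, 6, 7, 7, 8, 10, 11, 11]
s3→1 s4→2 s4→3  — peak 3.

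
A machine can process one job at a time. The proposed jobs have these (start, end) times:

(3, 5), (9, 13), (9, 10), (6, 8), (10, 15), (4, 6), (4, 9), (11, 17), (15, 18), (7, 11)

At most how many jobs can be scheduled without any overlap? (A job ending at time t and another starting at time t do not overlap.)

Sorted by end: (3,5)  (4,6)  (6,8)  (4,9)  (9,10)  (7,11)  (9,13)  (10,15)  (11,17)  (15,18)
take (3,5); take (6,8); take (9,10); take (10,15); take (15,18).
Selected 5 jobs.

5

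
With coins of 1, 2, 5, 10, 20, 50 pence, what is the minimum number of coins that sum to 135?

5

Use the largest denomination that fits, subtract, and repeat.
135 − 2×50→35 − 1×20→15 − 1×10→5 − 1×5→0
Total coins = 2 + 1 + 1 + 1 = 5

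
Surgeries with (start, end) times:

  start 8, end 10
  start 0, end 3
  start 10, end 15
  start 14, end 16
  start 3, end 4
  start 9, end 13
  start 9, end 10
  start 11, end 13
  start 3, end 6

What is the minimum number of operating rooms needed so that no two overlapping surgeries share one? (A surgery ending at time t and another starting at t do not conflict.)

Count concurrent intervals with a sweep; the peak is the room count.
starts: [0, 3, 3, 8, 9, 9, 10, 11, 14]
ends:   [3, 4, 6, 10, 10, 13, 13, 15, 16]
s0→1 e3→0 s3→1 s3→2 e4→1 e6→0 s8→1 s9→2 s9→3  — peak 3.

3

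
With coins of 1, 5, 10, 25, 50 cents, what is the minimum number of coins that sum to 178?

7

Greedy: take as many of the largest coin as possible, then repeat with the remainder.
178 − 3×50→28 − 1×25→3 − 3×1→0
Total coins = 3 + 1 + 3 = 7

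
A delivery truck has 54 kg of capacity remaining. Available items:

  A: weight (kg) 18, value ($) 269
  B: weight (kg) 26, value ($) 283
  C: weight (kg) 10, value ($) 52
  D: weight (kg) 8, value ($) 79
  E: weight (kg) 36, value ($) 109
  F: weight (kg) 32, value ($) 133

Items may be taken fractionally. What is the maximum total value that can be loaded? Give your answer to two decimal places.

641.40

Sort by value per unit weight and fill in that order.
Ratios (sorted): A 14.94, B 10.88, D 9.88, C 5.20, F 4.16, E 3.03
take A (18 @ 269); take B (26 @ 283); take D (8 @ 79); take 2/10 of C → 10.40. Capacity used 54/54.
Total value = 641.40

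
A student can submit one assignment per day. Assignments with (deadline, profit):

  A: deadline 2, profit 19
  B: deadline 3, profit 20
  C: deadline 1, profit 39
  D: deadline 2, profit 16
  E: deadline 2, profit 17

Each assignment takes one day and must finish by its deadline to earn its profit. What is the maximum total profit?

Take jobs in profit order; each goes to the latest open slot no later than its deadline.
By profit: C(d1,39), B(d3,20), A(d2,19), E(d2,17), D(d2,16)
C→slot 1; B→slot 3; A→slot 2; E skipped; D skipped.
Profit = 39 + 19 + 20 = 78

78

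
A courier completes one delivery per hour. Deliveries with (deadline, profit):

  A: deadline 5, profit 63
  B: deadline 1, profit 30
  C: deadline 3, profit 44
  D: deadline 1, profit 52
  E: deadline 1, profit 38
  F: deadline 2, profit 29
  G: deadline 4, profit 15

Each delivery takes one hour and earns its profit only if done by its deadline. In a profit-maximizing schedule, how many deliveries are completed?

5

Sort by profit descending; place each in the latest free slot ≤ its deadline.
By profit: A(d5,63), D(d1,52), C(d3,44), E(d1,38), B(d1,30), F(d2,29), G(d4,15)
A→slot 5; D→slot 1; C→slot 3; E skipped; B skipped; F→slot 2; G→slot 4.
5 of 7 scheduled.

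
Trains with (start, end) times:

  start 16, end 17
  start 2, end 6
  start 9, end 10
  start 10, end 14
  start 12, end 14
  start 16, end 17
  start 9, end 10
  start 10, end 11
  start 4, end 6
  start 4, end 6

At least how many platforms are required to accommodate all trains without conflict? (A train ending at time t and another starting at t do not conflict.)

Count concurrent intervals with a sweep; the peak is the room count.
starts: [2, 4, 4, 9, 9, 10, 10, 12, 16, 16]
ends:   [6, 6, 6, 10, 10, 11, 14, 14, 17, 17]
s2→1 s4→2 s4→3  — peak 3.

3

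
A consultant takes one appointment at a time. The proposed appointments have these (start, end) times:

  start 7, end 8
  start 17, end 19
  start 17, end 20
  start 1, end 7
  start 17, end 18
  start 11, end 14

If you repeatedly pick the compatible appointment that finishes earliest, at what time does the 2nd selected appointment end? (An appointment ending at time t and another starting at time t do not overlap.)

Sort by end time and greedily take each interval whose start is ≥ the last chosen end.
By end time: (1,7), (7,8), (11,14), (17,18), (17,19), (17,20).
Pick (1,7); next start ≥ 7 → (7,8); next start ≥ 8 → (11,14); next start ≥ 14 → (17,18).
Selected: (1,7) (7,8) (11,14) (17,18)

8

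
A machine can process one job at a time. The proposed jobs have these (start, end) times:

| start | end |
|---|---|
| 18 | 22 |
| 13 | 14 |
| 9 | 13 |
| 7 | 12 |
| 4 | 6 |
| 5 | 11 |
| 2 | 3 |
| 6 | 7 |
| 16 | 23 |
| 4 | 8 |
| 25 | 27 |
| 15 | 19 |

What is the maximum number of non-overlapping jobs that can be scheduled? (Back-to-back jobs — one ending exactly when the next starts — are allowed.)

7

By end time: (2,3), (4,6), (6,7), (4,8), (5,11), (7,12), (9,13), (13,14), (15,19), (18,22), (16,23), (25,27).
Pick (2,3); next start ≥ 3 → (4,6); next start ≥ 6 → (6,7); next start ≥ 7 → (7,12); next start ≥ 12 → (13,14); next start ≥ 14 → (15,19); next start ≥ 19 → (25,27).
Selected 7 jobs.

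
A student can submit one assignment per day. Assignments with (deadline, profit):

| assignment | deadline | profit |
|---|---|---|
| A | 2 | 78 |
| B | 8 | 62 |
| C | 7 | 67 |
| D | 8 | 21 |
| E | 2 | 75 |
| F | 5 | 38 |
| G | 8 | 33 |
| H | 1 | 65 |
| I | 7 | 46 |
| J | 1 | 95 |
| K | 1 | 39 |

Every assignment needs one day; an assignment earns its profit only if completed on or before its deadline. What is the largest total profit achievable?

Sort by profit descending; place each in the latest free slot ≤ its deadline.
By profit: J(d1,95), A(d2,78), E(d2,75), C(d7,67), H(d1,65), B(d8,62), I(d7,46), K(d1,39), F(d5,38), G(d8,33), D(d8,21)
J→slot 1; A→slot 2; E skipped; C→slot 7; H skipped; B→slot 8; I→slot 6; K skipped; F→slot 5; G→slot 4; D→slot 3.
Profit = 95 + 78 + 21 + 33 + 38 + 46 + 67 + 62 = 440

440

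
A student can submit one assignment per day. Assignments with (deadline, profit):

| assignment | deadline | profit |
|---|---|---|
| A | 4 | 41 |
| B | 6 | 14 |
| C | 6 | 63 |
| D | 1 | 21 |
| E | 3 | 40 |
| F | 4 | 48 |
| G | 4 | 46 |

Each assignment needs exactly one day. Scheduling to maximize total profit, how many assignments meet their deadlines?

Profit order: C=63 F=48 G=46 A=41 E=40 D=21 B=14
Assign: C→slot 6, F→slot 4, G→slot 3, A→slot 2, E→slot 1, D skipped, B→slot 5.
Slots: [1:E] [2:A] [3:G] [4:F] [5:B] [6:C]
6 of 7 scheduled.

6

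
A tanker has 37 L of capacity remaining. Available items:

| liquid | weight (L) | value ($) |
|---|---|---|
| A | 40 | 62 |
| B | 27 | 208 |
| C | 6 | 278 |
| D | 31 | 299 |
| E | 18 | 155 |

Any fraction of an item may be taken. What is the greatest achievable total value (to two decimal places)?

577.00

Order: C (278/6=46.33) > D (299/31=9.65) > E (155/18=8.61) > B (208/27=7.70) > A (62/40=1.55)
Fill: take C (6 @ 278) → take D (31 @ 299); 37/37 used.
Total value = 577.00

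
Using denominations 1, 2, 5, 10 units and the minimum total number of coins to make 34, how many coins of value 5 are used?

Greedy: take as many of the largest coin as possible, then repeat with the remainder.
34 − 3×10→4 − 2×2→0
Count of 5: 0

0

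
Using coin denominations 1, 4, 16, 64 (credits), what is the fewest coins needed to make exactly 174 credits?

Greedy: take as many of the largest coin as possible, then repeat with the remainder.
174 = 2×64 + 2×16 + 3×4 + 2×1
Total coins = 2 + 2 + 3 + 2 = 9

9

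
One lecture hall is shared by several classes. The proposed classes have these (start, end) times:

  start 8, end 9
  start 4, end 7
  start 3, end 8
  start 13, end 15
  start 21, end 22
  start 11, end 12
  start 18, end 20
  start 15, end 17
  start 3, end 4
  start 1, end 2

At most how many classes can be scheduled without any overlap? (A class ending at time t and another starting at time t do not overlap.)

9

Order by finish time; keep every interval that doesn't clash with the previous kept one.
Sorted by end: (1,2)  (3,4)  (4,7)  (3,8)  (8,9)  (11,12)  (13,15)  (15,17)  (18,20)  (21,22)
take (1,2); take (3,4); take (4,7); take (8,9); take (11,12); take (13,15); take (15,17); take (18,20); take (21,22).
Selected 9 classes.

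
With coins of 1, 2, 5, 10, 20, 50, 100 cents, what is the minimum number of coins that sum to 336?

Use the largest denomination that fits, subtract, and repeat.
336 = 3×100 + 1×20 + 1×10 + 1×5 + 1×1
Total coins = 3 + 1 + 1 + 1 + 1 = 7

7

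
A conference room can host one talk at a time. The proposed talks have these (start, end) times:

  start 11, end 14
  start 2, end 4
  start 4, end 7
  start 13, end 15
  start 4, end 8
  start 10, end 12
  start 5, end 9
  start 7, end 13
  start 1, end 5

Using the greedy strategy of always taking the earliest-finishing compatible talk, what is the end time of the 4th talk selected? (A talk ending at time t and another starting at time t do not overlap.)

Sorted by end: (2,4)  (1,5)  (4,7)  (4,8)  (5,9)  (10,12)  (7,13)  (11,14)  (13,15)
take (2,4); take (4,7); skip (4,8); skip (5,9); take (10,12); take (13,15).
Selected: (2,4) (4,7) (10,12) (13,15)

15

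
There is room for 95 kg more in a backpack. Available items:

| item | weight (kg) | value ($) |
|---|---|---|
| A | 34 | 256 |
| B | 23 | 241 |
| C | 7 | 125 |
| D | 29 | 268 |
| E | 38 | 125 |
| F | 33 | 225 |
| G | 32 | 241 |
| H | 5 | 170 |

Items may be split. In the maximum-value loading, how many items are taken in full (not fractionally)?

4

Sort by value per unit weight and fill in that order.
Order: H (170/5=34.00) > C (125/7=17.86) > B (241/23=10.48) > D (268/29=9.24) > G (241/32=7.53) > A (256/34=7.53) > F (225/33=6.82) > E (125/38=3.29)
Fill: take H (5 @ 170) → take C (7 @ 125) → take B (23 @ 241) → take D (29 @ 268) → take 31/32 of G → 233.47; 95/95 used.
4 item(s) taken whole; one partial (take 31/32 of G).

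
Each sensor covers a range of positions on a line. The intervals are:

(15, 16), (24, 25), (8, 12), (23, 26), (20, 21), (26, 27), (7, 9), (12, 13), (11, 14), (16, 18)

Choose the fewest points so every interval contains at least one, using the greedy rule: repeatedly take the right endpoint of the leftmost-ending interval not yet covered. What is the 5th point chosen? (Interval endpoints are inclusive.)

25

By right end: [7,9]  [8,12]  [12,13]  [11,14]  [15,16]  [16,18]  [20,21]  [24,25]  [23,26]  [26,27]
[7,9] uncovered → point at 9; [12,13] uncovered → point at 13; [15,16] uncovered → point at 16; [20,21] uncovered → point at 21; [24,25] uncovered → point at 25; [26,27] uncovered → point at 27.
Points: 9, 13, 16, 21, 25, 27 (6 total).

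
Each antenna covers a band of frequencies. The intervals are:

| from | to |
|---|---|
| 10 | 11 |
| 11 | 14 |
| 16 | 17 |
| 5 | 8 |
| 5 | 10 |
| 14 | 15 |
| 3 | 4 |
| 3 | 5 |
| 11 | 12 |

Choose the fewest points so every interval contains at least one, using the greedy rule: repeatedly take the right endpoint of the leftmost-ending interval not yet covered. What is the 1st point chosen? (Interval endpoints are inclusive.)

By right end: [3,4]  [3,5]  [5,8]  [5,10]  [10,11]  [11,12]  [11,14]  [14,15]  [16,17]
[3,4] uncovered → point at 4; [5,8] uncovered → point at 8; [10,11] uncovered → point at 11; [14,15] uncovered → point at 15; [16,17] uncovered → point at 17.
Points: 4, 8, 11, 15, 17 (5 total).

4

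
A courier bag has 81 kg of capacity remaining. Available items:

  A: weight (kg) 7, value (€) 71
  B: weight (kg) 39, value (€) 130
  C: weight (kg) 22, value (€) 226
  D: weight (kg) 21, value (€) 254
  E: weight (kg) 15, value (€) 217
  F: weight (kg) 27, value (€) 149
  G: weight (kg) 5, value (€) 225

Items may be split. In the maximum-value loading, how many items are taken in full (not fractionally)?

Sort by value per unit weight and fill in that order.
Ratios (sorted): G 45.00, E 14.47, D 12.10, C 10.27, A 10.14, F 5.52, B 3.33
take G (5 @ 225); take E (15 @ 217); take D (21 @ 254); take C (22 @ 226); take A (7 @ 71); take 11/27 of F → 60.70. Capacity used 81/81.
5 item(s) taken whole; one partial (take 11/27 of F).

5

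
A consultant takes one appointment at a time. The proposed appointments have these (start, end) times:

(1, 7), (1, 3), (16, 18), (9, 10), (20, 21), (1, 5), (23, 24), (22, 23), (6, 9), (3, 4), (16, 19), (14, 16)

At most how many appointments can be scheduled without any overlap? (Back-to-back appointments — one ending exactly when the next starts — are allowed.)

Sort by end time and greedily take each interval whose start is ≥ the last chosen end.
Sorted by end: (1,3)  (3,4)  (1,5)  (1,7)  (6,9)  (9,10)  (14,16)  (16,18)  (16,19)  (20,21)  (22,23)  (23,24)
take (1,3); take (3,4); take (6,9); take (9,10); take (14,16); take (16,18); skip (16,19); take (20,21); take (22,23); take (23,24).
Selected 9 appointments.

9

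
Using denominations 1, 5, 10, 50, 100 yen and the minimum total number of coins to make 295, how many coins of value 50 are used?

1

Greedy: take as many of the largest coin as possible, then repeat with the remainder.
295 = 2×100 + 1×50 + 4×10 + 1×5
Count of 50: 1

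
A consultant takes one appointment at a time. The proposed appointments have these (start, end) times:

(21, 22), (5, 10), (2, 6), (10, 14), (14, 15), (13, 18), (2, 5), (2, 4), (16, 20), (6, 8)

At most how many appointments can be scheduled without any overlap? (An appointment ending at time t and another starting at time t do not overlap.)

6

Greedy by earliest finish: after sorting by end time, pick each interval compatible with the last pick.
Sorted by end: (2,4)  (2,5)  (2,6)  (6,8)  (5,10)  (10,14)  (14,15)  (13,18)  (16,20)  (21,22)
take (2,4); take (6,8); skip (5,10); take (10,14); take (14,15); skip (13,18); take (16,20); take (21,22).
Selected 6 appointments.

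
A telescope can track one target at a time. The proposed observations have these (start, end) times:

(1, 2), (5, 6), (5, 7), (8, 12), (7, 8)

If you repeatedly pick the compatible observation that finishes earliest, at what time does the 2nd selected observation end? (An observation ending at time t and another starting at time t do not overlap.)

By end time: (1,2), (5,6), (5,7), (7,8), (8,12).
Pick (1,2); next start ≥ 2 → (5,6); next start ≥ 6 → (7,8); next start ≥ 8 → (8,12).
Selected: (1,2) (5,6) (7,8) (8,12)

6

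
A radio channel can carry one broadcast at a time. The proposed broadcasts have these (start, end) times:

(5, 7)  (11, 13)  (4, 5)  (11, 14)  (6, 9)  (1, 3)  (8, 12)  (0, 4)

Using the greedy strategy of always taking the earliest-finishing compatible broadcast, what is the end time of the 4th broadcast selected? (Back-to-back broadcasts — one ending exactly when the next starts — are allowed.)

12

Order by finish time; keep every interval that doesn't clash with the previous kept one.
By end time: (1,3), (0,4), (4,5), (5,7), (6,9), (8,12), (11,13), (11,14).
Pick (1,3); next start ≥ 3 → (4,5); next start ≥ 5 → (5,7); next start ≥ 7 → (8,12).
Selected: (1,3) (4,5) (5,7) (8,12)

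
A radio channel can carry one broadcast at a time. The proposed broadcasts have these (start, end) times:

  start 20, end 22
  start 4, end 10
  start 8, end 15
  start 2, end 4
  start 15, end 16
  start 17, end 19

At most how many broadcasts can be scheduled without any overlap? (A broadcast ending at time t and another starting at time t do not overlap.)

Order by finish time; keep every interval that doesn't clash with the previous kept one.
By end time: (2,4), (4,10), (8,15), (15,16), (17,19), (20,22).
Pick (2,4); next start ≥ 4 → (4,10); next start ≥ 10 → (15,16); next start ≥ 16 → (17,19); next start ≥ 19 → (20,22).
Selected 5 broadcasts.

5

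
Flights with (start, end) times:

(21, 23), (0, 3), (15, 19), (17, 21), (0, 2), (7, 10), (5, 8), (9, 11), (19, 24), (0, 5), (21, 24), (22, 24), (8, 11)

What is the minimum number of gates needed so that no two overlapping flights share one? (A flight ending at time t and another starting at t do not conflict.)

The answer is the maximum number of intervals overlapping at any instant.
Events (time:±→running): 0:+→1 0:+→2 0:+→3 2:-→2 3:-→1 5:-→0 5:+→1 7:+→2 8:-→1 8:+→2 9:+→3 10:-→2 11:-→1 11:-→0 15:+→1 17:+→2 19:-→1 19:+→2 21:-→1 21:+→2 21:+→3 22:+→4 … peak 4.

4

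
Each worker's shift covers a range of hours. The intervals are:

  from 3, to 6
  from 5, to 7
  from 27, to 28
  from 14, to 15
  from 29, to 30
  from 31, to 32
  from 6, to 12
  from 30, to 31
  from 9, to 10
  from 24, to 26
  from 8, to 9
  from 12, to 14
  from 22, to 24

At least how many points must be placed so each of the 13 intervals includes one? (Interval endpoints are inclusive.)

7

Sort by right endpoint; whenever an interval is uncovered, place a point at its right end.
Sorted: [3,6] [5,7] [8,9] [9,10] [6,12] [12,14] [14,15] [22,24] [24,26] [27,28] [29,30] [30,31] [31,32]
{[3,6],[5,7]} hit by 6; {[8,9],[9,10],[6,12]} hit by 9; {[12,14],[14,15]} hit by 14; {[22,24],[24,26]} hit by 24; {[27,28]} hit by 28; {[29,30],[30,31]} hit by 30; {[31,32]} hit by 32.
Points: 6, 9, 14, 24, 28, 30, 32 (7 total).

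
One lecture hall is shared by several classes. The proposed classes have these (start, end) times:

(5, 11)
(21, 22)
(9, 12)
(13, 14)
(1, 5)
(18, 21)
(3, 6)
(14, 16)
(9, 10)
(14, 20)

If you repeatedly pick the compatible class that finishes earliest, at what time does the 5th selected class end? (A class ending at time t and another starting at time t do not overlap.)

Sorted by end: (1,5)  (3,6)  (9,10)  (5,11)  (9,12)  (13,14)  (14,16)  (14,20)  (18,21)  (21,22)
take (1,5); take (9,10); skip (5,11); take (13,14); take (14,16); take (18,21); take (21,22).
Selected: (1,5) (9,10) (13,14) (14,16) (18,21) (21,22)

21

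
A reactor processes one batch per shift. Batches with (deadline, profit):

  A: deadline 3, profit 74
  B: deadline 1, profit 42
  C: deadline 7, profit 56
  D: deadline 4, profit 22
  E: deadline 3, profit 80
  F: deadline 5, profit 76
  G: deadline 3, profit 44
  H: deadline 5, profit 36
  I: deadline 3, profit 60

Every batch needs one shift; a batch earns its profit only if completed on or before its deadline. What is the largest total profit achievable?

Sort by profit descending; place each in the latest free slot ≤ its deadline.
By profit: E(d3,80), F(d5,76), A(d3,74), I(d3,60), C(d7,56), G(d3,44), B(d1,42), H(d5,36), D(d4,22)
E→slot 3; F→slot 5; A→slot 2; I→slot 1; C→slot 7; G skipped; B skipped; H→slot 4; D skipped.
Profit = 60 + 74 + 80 + 36 + 76 + 56 = 382

382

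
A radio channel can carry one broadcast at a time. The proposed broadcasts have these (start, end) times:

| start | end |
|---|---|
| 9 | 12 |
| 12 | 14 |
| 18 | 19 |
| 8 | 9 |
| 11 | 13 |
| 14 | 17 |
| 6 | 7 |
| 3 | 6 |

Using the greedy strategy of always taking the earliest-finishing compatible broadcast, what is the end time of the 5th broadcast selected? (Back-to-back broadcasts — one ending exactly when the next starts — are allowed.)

14

Order by finish time; keep every interval that doesn't clash with the previous kept one.
By end time: (3,6), (6,7), (8,9), (9,12), (11,13), (12,14), (14,17), (18,19).
Pick (3,6); next start ≥ 6 → (6,7); next start ≥ 7 → (8,9); next start ≥ 9 → (9,12); next start ≥ 12 → (12,14); next start ≥ 14 → (14,17); next start ≥ 17 → (18,19).
Selected: (3,6) (6,7) (8,9) (9,12) (12,14) (14,17) (18,19)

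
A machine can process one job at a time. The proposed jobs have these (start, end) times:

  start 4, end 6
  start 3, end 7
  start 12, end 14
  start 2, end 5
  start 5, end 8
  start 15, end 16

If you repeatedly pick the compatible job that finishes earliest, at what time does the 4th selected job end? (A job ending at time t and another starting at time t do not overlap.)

Sort by end time and greedily take each interval whose start is ≥ the last chosen end.
By end time: (2,5), (4,6), (3,7), (5,8), (12,14), (15,16).
Pick (2,5); next start ≥ 5 → (5,8); next start ≥ 8 → (12,14); next start ≥ 14 → (15,16).
Selected: (2,5) (5,8) (12,14) (15,16)

16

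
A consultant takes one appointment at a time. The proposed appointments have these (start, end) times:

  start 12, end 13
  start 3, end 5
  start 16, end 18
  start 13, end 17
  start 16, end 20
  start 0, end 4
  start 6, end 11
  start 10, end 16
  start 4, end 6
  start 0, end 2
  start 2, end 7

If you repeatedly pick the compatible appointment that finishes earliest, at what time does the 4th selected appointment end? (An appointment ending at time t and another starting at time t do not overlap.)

13

Sorted by end: (0,2)  (0,4)  (3,5)  (4,6)  (2,7)  (6,11)  (12,13)  (10,16)  (13,17)  (16,18)  (16,20)
take (0,2); take (3,5); take (6,11); take (12,13); take (13,17).
Selected: (0,2) (3,5) (6,11) (12,13) (13,17)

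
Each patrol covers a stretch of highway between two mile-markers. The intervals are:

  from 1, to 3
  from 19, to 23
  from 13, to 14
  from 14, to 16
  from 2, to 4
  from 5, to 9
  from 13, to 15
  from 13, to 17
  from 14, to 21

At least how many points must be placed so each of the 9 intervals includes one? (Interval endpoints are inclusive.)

Sort by right endpoint; whenever an interval is uncovered, place a point at its right end.
By right end: [1,3]  [2,4]  [5,9]  [13,14]  [13,15]  [14,16]  [13,17]  [14,21]  [19,23]
[1,3] uncovered → point at 3; [5,9] uncovered → point at 9; [13,14] uncovered → point at 14; [19,23] uncovered → point at 23.
Points: 3, 9, 14, 23 (4 total).

4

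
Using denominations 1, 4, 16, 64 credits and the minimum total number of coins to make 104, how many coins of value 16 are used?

2

Use the largest denomination that fits, subtract, and repeat.
104 − 1×64→40 − 2×16→8 − 2×4→0
Count of 16: 2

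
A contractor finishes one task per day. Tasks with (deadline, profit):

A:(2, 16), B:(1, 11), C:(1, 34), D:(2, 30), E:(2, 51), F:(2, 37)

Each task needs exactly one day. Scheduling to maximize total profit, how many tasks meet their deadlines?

2

Sort by profit descending; place each in the latest free slot ≤ its deadline.
Profit order: E=51 F=37 C=34 D=30 A=16 B=11
Assign: E→slot 2, F→slot 1, C skipped, D skipped, A skipped, B skipped.
Slots: [1:F] [2:E]
2 of 6 scheduled.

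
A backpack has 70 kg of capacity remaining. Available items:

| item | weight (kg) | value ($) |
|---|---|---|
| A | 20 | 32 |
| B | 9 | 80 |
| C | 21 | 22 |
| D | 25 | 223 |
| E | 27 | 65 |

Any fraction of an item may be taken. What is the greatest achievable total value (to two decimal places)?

Greedy by value/weight ratio, highest first.
Order: D (223/25=8.92) > B (80/9=8.89) > E (65/27=2.41) > A (32/20=1.60) > C (22/21=1.05)
Fill: take D (25 @ 223) → take B (9 @ 80) → take E (27 @ 65) → take 9/20 of A → 14.40; 70/70 used.
Total value = 382.40

382.40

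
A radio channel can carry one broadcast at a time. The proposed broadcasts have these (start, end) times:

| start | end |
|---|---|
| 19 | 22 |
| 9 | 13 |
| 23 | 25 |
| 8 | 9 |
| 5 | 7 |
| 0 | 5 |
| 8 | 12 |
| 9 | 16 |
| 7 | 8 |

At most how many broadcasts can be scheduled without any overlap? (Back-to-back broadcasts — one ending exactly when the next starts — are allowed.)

7

By end time: (0,5), (5,7), (7,8), (8,9), (8,12), (9,13), (9,16), (19,22), (23,25).
Pick (0,5); next start ≥ 5 → (5,7); next start ≥ 7 → (7,8); next start ≥ 8 → (8,9); next start ≥ 9 → (9,13); next start ≥ 13 → (19,22); next start ≥ 22 → (23,25).
Selected 7 broadcasts.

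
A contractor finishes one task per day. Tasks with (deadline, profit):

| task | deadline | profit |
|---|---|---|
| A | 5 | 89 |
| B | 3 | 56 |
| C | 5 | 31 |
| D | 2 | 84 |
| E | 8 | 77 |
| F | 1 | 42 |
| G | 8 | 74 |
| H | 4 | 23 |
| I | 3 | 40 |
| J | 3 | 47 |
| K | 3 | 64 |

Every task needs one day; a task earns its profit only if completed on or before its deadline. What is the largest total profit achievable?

475

Profit order: A=89 D=84 E=77 G=74 K=64 B=56 J=47 F=42 I=40 C=31 H=23
Assign: A→slot 5, D→slot 2, E→slot 8, G→slot 7, K→slot 3, B→slot 1, J skipped, F skipped, I skipped, C→slot 4, H skipped.
Slots: [1:B] [2:D] [3:K] [4:C] [5:A] [7:G] [8:E]
Profit = 56 + 84 + 64 + 31 + 89 + 74 + 77 = 475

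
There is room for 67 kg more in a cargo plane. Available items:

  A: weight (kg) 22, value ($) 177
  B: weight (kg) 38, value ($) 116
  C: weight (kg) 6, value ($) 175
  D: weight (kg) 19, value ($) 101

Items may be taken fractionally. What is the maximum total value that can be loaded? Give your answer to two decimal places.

Ratios (sorted): C 29.17, A 8.05, D 5.32, B 3.05
take C (6 @ 175); take A (22 @ 177); take D (19 @ 101); take 20/38 of B → 61.05. Capacity used 67/67.
Total value = 514.05

514.05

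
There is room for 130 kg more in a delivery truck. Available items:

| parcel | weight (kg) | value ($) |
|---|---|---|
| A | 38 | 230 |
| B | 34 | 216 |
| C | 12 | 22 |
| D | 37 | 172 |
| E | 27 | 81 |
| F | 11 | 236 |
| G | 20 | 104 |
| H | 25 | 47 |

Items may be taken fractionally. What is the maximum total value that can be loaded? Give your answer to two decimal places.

911.51

Sort by value per unit weight and fill in that order.
Order: F (236/11=21.45) > B (216/34=6.35) > A (230/38=6.05) > G (104/20=5.20) > D (172/37=4.65) > E (81/27=3.00) > H (47/25=1.88) > C (22/12=1.83)
Fill: take F (11 @ 236) → take B (34 @ 216) → take A (38 @ 230) → take G (20 @ 104) → take 27/37 of D → 125.51; 130/130 used.
Total value = 911.51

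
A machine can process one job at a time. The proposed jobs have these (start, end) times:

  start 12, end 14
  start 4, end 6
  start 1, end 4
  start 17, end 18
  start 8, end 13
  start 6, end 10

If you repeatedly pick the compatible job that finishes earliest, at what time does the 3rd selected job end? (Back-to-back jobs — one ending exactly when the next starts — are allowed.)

Sorted by end: (1,4)  (4,6)  (6,10)  (8,13)  (12,14)  (17,18)
take (1,4); take (4,6); take (6,10); skip (8,13); take (12,14); take (17,18).
Selected: (1,4) (4,6) (6,10) (12,14) (17,18)

10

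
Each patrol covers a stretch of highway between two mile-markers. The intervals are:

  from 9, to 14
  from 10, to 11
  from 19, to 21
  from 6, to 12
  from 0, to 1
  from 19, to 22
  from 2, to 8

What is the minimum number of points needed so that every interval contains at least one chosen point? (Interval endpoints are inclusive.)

4

By right end: [0,1]  [2,8]  [10,11]  [6,12]  [9,14]  [19,21]  [19,22]
[0,1] uncovered → point at 1; [2,8] uncovered → point at 8; [10,11] uncovered → point at 11; [19,21] uncovered → point at 21.
Points: 1, 8, 11, 21 (4 total).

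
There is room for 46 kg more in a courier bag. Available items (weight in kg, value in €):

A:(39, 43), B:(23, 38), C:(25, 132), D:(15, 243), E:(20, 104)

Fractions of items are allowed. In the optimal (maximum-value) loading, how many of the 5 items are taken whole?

Sort by value per unit weight and fill in that order.
Order: D (243/15=16.20) > C (132/25=5.28) > E (104/20=5.20) > B (38/23=1.65) > A (43/39=1.10)
Fill: take D (15 @ 243) → take C (25 @ 132) → take 6/20 of E → 31.20; 46/46 used.
2 item(s) taken whole; one partial (take 6/20 of E).

2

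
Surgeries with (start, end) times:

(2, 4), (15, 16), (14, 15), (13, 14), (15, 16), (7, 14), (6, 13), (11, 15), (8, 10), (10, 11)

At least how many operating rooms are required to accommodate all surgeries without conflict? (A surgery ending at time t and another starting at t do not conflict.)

3

The answer is the maximum number of intervals overlapping at any instant.
starts: [2, 6, 7, 8, 10, 11, 13, 14, 15, 15]
ends:   [4, 10, 11, 13, 14, 14, 15, 15, 16, 16]
s2→1 e4→0 s6→1 s7→2 s8→3  — peak 3.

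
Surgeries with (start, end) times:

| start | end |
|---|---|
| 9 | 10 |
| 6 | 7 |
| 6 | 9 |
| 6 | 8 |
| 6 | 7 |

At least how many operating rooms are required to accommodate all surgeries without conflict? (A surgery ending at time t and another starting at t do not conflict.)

starts: [6, 6, 6, 6, 9]
ends:   [7, 7, 8, 9, 10]
s6→1 s6→2 s6→3 s6→4  — peak 4.

4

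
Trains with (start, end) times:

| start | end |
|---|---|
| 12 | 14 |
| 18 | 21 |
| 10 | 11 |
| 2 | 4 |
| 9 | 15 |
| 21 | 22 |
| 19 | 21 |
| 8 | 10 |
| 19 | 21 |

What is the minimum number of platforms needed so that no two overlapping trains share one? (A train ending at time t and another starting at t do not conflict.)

3

The answer is the maximum number of intervals overlapping at any instant.
Events (time:±→running): 2:+→1 4:-→0 8:+→1 9:+→2 10:-→1 10:+→2 11:-→1 12:+→2 14:-→1 15:-→0 18:+→1 19:+→2 19:+→3 … peak 3.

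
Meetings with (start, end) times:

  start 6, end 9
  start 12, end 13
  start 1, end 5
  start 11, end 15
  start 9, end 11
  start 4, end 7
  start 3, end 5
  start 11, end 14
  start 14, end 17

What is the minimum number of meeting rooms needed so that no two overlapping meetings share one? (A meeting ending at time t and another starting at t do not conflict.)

3

Events (time:±→running): 1:+→1 3:+→2 4:+→3 … peak 3.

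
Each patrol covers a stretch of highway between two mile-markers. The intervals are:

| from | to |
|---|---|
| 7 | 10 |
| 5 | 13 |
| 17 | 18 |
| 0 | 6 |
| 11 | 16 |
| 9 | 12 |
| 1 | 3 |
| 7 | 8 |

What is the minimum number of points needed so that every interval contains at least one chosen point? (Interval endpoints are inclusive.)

Process intervals by earliest right end; each time one isn't hit yet, stab at its right endpoint.
Sorted: [1,3] [0,6] [7,8] [7,10] [9,12] [5,13] [11,16] [17,18]
{[1,3],[0,6]} hit by 3; {[7,8],[7,10]} hit by 8; {[9,12],[5,13],[11,16]} hit by 12; {[17,18]} hit by 18.
Points: 3, 8, 12, 18 (4 total).

4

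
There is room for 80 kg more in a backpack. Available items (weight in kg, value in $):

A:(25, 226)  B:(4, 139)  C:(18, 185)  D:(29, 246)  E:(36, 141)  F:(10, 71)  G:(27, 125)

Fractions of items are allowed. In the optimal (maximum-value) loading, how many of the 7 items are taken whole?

4

Order: B (139/4=34.75) > C (185/18=10.28) > A (226/25=9.04) > D (246/29=8.48) > F (71/10=7.10) > G (125/27=4.63) > E (141/36=3.92)
Fill: take B (4 @ 139) → take C (18 @ 185) → take A (25 @ 226) → take D (29 @ 246) → take 4/10 of F → 28.40; 80/80 used.
4 item(s) taken whole; one partial (take 4/10 of F).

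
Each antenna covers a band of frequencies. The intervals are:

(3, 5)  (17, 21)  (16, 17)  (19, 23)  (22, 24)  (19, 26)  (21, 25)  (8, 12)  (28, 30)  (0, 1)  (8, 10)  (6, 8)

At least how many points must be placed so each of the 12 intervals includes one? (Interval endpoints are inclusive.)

6

By right end: [0,1]  [3,5]  [6,8]  [8,10]  [8,12]  [16,17]  [17,21]  [19,23]  [22,24]  [21,25]  [19,26]  [28,30]
[0,1] uncovered → point at 1; [3,5] uncovered → point at 5; [6,8] uncovered → point at 8; [16,17] uncovered → point at 17; [19,23] uncovered → point at 23; [28,30] uncovered → point at 30.
Points: 1, 5, 8, 17, 23, 30 (6 total).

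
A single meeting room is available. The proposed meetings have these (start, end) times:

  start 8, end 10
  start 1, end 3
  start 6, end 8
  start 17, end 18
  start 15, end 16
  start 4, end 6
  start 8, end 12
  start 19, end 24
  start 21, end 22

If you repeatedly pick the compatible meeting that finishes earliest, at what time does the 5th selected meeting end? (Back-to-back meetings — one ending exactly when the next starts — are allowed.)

Order by finish time; keep every interval that doesn't clash with the previous kept one.
By end time: (1,3), (4,6), (6,8), (8,10), (8,12), (15,16), (17,18), (21,22), (19,24).
Pick (1,3); next start ≥ 3 → (4,6); next start ≥ 6 → (6,8); next start ≥ 8 → (8,10); next start ≥ 10 → (15,16); next start ≥ 16 → (17,18); next start ≥ 18 → (21,22).
Selected: (1,3) (4,6) (6,8) (8,10) (15,16) (17,18) (21,22)

16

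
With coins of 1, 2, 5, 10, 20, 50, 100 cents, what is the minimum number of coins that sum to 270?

Greedy: take as many of the largest coin as possible, then repeat with the remainder.
270 = 2×100 + 1×50 + 1×20
Total coins = 2 + 1 + 1 = 4

4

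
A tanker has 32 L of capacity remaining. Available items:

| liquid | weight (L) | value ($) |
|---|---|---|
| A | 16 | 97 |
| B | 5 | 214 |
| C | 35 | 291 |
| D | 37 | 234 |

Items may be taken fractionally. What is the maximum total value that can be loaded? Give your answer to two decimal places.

438.49

Order: B (214/5=42.80) > C (291/35=8.31) > D (234/37=6.32) > A (97/16=6.06)
Fill: take B (5 @ 214) → take 27/35 of C → 224.49; 32/32 used.
Total value = 438.49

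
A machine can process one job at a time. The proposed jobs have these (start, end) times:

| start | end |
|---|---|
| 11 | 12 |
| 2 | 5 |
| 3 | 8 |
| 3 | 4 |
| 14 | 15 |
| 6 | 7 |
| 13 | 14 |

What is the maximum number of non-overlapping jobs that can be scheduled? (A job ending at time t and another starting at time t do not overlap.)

Sort by end time and greedily take each interval whose start is ≥ the last chosen end.
Sorted by end: (3,4)  (2,5)  (6,7)  (3,8)  (11,12)  (13,14)  (14,15)
take (3,4); skip (2,5); take (6,7); skip (3,8); take (11,12); take (13,14); take (14,15).
Selected 5 jobs.

5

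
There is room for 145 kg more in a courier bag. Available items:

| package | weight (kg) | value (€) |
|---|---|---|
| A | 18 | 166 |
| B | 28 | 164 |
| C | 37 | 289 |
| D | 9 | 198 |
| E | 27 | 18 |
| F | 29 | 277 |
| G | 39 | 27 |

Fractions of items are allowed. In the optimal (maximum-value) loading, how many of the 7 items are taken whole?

5

Sort by value per unit weight and fill in that order.
Order: D (198/9=22.00) > F (277/29=9.55) > A (166/18=9.22) > C (289/37=7.81) > B (164/28=5.86) > G (27/39=0.69) > E (18/27=0.67)
Fill: take D (9 @ 198) → take F (29 @ 277) → take A (18 @ 166) → take C (37 @ 289) → take B (28 @ 164) → take 24/39 of G → 16.62; 145/145 used.
5 item(s) taken whole; one partial (take 24/39 of G).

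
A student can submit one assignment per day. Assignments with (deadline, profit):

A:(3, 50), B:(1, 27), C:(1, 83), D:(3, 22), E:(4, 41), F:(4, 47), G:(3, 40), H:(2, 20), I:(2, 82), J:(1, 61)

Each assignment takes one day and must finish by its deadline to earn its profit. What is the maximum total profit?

Take jobs in profit order; each goes to the latest open slot no later than its deadline.
By profit: C(d1,83), I(d2,82), J(d1,61), A(d3,50), F(d4,47), E(d4,41), G(d3,40), B(d1,27), D(d3,22), H(d2,20)
C→slot 1; I→slot 2; J skipped; A→slot 3; F→slot 4; E skipped; G skipped; B skipped; D skipped; H skipped.
Profit = 83 + 82 + 50 + 47 = 262

262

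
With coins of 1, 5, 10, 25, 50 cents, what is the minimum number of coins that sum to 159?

Use the largest denomination that fits, subtract, and repeat.
159 − 3×50→9 − 1×5→4 − 4×1→0
Total coins = 3 + 1 + 4 = 8

8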